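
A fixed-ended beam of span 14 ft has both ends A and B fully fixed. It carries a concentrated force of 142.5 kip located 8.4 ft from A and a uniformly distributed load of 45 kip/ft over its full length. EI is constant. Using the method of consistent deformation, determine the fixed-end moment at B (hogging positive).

M_B = 1022 kip·ft

Take the two fixed-end moments M_A, M_B as redundants; the released structure is the simple span AB.
On the primary (simply-supported) span, the end slopes from the loading are:
  at A: point load 142.5 at a = 8.4: Pab(L + b)/(6LEI) = 1564/EI
  at B: point load 142.5 at a = 8.4: Pab(L + a)/(6LEI) = 1788/EI
  at A: UDL 45: wL³/(24EI) = 5145/EI
  at B: UDL 45: wL³/(24EI) = 5145/EI
  θ_A0 = 6709/EI,  θ_B0 = 6933/EI
Flexibility coefficients: a unit moment at one end gives L/(3EI) there and L/(6EI) at the far end, so f₁₁ = f₂₂ = 4.667/EI and f₁₂ = f₂₁ = 2.333/EI.
Compatibility — zero rotation at each built-in end:
  4.667 M_A + 2.333 M_B = 6709
  2.333 M_A + 4.667 M_B = 6933
Solving the pair gives M_A = 926.5 kip·ft and M_B = 1022 kip·ft (hogging).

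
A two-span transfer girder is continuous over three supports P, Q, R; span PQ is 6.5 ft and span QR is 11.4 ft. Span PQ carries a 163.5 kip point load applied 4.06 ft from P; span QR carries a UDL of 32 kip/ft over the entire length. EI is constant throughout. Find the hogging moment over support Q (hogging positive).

M_Q = 404.6 kip·ft

Take M_Q as the redundant. Released structure: two simple spans PQ and QR with a hinge at Q.
Rotations at Q on the released spans (each span's end-slope, ×1/EI):
  span PQ: point load 163.5 at a = 4.06: Pab(L + a)/(6LEI) = 438.6/EI
  span QR: UDL 32: wL³/(24EI) = 1975/EI
  relative rotation θ_0 = (438.6 + 1975)/EI = 2414/EI
A unit hogging moment at Q produces rotation L₁/(3EI) + L₂/(3EI) = 5.967/EI.
Slope continuity at Q: θ_0 = M_Q·5.967/EI, so M_Q = 2414/5.967 = 404.6 kip·ft (hogging).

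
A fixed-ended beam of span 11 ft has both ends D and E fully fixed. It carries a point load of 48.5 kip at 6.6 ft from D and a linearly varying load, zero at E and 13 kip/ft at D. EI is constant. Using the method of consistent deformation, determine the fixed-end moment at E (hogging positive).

M_E = 129.3 kip·ft

Release both end moments; the primary structure is a simply-supported span DE with redundants M_D and M_E.
On the primary (simply-supported) span, the end slopes from the loading are:
  at D: point load 48.5 at a = 6.6: Pab(L + b)/(6LEI) = 328.6/EI
  at E: point load 48.5 at a = 6.6: Pab(L + a)/(6LEI) = 375.6/EI
  at D: triangular load, peak 13: w₀L³/(45EI) = 384.5/EI
  at E: triangular load, peak 13: 7w₀L³/(360EI) = 336.4/EI
  θ_D0 = 713.1/EI,  θ_E0 = 712/EI
Flexibility coefficients: a unit moment at one end gives L/(3EI) there and L/(6EI) at the far end, so f₁₁ = f₂₂ = 3.667/EI and f₁₂ = f₂₁ = 1.833/EI.
Compatibility — zero rotation at each built-in end:
  3.667 M_D + 1.833 M_E = 713.1
  1.833 M_D + 3.667 M_E = 712
Solving the pair gives M_D = 129.9 kip·ft and M_E = 129.3 kip·ft (hogging).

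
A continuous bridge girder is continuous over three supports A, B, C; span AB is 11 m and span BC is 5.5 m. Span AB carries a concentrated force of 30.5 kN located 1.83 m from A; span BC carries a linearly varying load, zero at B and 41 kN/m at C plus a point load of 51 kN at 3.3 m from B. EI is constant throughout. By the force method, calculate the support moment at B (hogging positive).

Insert a hinge at B; M_B is the redundant, and each span becomes simply supported.
Rotations at B on the released spans (each span's end-slope, ×1/EI):
  span AB: point load 30.5 at a = 1.83: Pab(L + a)/(6LEI) = 99.5/EI
  span BC: triangular load, peak 41: 7w₀L³/(360EI) = 132.6/EI
  span BC: point load 51 at a = 3.3: Pab(L + b)/(6LEI) = 86.39/EI
  relative rotation θ_0 = (99.5 + 219)/EI = 318.5/EI
A unit hogging moment at B produces rotation L₁/(3EI) + L₂/(3EI) = 5.5/EI.
Slope continuity at B: θ_0 = M_B·5.5/EI, so M_B = 318.5/5.5 = 57.91 kN·m (hogging).

M_B = 57.91 kN·m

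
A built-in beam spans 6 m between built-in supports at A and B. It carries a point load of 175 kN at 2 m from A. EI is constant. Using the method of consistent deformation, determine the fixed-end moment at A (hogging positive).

Release both end moments; the primary structure is a simply-supported span AB with redundants M_A and M_B.
End rotations of the released simple span under the applied load (×1/EI):
  at A: point load 175 at a = 2: Pab(L + b)/(6LEI) = 388.9/EI
  at B: point load 175 at a = 2: Pab(L + a)/(6LEI) = 311.1/EI
  θ_A0 = 388.9/EI,  θ_B0 = 311.1/EI
Flexibility coefficients: a unit moment at one end gives L/(3EI) there and L/(6EI) at the far end, so f₁₁ = f₂₂ = 2/EI and f₁₂ = f₂₁ = 1/EI.
Compatibility — zero rotation at each built-in end:
  2 M_A + 1 M_B = 388.9
  1 M_A + 2 M_B = 311.1
Solving the pair gives M_A = 155.6 kN·m and M_B = 77.78 kN·m (hogging).

M_A = 155.6 kN·m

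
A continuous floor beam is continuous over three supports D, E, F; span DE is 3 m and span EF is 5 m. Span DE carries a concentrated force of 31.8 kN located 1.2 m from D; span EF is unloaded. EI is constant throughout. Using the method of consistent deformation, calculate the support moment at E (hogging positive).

M_E = 6.01 kN·m

Release continuity at E by inserting a hinge; the redundant is the internal moment M_E. The primary structure is two simply-supported spans DE and EF.
Rotations at E on the released spans (each span's end-slope, ×1/EI):
  span DE: point load 31.8 at a = 1.2: Pab(L + a)/(6LEI) = 16.03/EI
  relative rotation θ_0 = (16.03 + 0)/EI = 16.03/EI
A unit hogging moment at E produces rotation L₁/(3EI) + L₂/(3EI) = 2.667/EI.
Slope continuity at E: θ_0 = M_E·2.667/EI, so M_E = 16.03/2.667 = 6.01 kN·m (hogging).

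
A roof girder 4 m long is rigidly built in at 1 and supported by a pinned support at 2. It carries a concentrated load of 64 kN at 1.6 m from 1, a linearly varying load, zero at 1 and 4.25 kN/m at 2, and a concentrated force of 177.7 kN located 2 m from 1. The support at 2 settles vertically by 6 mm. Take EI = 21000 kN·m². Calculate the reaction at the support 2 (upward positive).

R_2 = 67.61 kN

Release the roller at 2. Primary structure: cantilever fixed at 1.
Downward deflection at the released point 2 due to the loads:
  point load 64 at a = 1.6: Pa²(3L − a)/(6EI) = 284/EI
  triangular load, peak 4.25 at the free end: 11w₀L⁴/(120EI) = 99.73/EI
  point load 177.7 at a = 2: Pa²(3L − a)/(6EI) = 1185/EI
  δ_0 = 1568/EI
Flexibility coefficient — unit upward force at 2: δ_{22} = L³/(3EI) = 21.33/EI.
With EI = 21000 kN·m²: δ_0 = 0.074685 m and δ_{22} = 0.001016 m/kN.
Compatibility — the beam at 2 must follow the support down by 0.006 m: δ_0 − R_2·δ_{22} = 0.006, so R_2 = (0.074685 − 0.006)/0.001016 = 67.61 kN.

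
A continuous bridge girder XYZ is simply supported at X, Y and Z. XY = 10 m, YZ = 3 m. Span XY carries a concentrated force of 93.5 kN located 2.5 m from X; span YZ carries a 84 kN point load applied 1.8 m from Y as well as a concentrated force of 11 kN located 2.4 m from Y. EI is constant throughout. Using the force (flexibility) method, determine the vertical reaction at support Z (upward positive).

Insert a hinge at Y; M_Y is the redundant, and each span becomes simply supported.
End slopes at the hinge Y, treating each span as simply supported:
  span XY: point load 93.5 at a = 2.5: Pab(L + a)/(6LEI) = 365.2/EI
  span YZ: point load 84 at a = 1.8: Pab(L + b)/(6LEI) = 42.34/EI
  span YZ: point load 11 at a = 2.4: Pab(L + b)/(6LEI) = 3.168/EI
  relative rotation θ_0 = (365.2 + 45.5)/EI = 410.7/EI
A unit hogging moment at Y produces rotation L₁/(3EI) + L₂/(3EI) = 4.333/EI.
Compatibility: M_Y·(L₁+L₂)/(3EI) = θ_0, giving M_Y = 94.79 kN·m (hogging).
Span YZ, ΣM about Z: R_Y^{YZ}·3 = 107.4 + 94.79, so R_Y^{YZ} = 67.4 kN and R_Z = 95 − 67.4 = 27.6 kN.

R_Z = 27.6 kN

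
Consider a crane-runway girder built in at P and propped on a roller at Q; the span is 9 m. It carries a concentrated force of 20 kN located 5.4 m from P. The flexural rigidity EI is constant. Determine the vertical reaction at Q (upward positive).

R_Q = 8.64 kN

Choose R_Q as the redundant. The primary structure is the cantilever fixed at P.
Free-end deflection of the primary structure under the applied loading (downward +):
  point load 20 at a = 5.4: Pa²(3L − a)/(6EI) = 2100/EI
Tip deflection under a unit load at Q: L³/(3EI) = 243/EI.
Compatibility at Q: δ_0 − R_Q·δ_{QQ} = 0, so R_Q = 2100/243 = 8.64 kN.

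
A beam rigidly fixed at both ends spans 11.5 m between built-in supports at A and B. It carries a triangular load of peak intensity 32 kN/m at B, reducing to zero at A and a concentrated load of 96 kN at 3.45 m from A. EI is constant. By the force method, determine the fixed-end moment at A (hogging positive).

Release both end moments; the primary structure is a simply-supported span AB with redundants M_A and M_B.
Simple-span end rotations at A and B under the given loads:
  at A: triangular load, peak 32: 7w₀L³/(360EI) = 946.3/EI
  at B: triangular load, peak 32: w₀L³/(45EI) = 1082/EI
  at A: point load 96 at a = 3.45: Pab(L + b)/(6LEI) = 755.4/EI
  at B: point load 96 at a = 3.45: Pab(L + a)/(6LEI) = 577.7/EI
  θ_A0 = 1702/EI,  θ_B0 = 1659/EI
Flexibility coefficients: a unit moment at one end gives L/(3EI) there and L/(6EI) at the far end, so f₁₁ = f₂₂ = 3.833/EI and f₁₂ = f₂₁ = 1.917/EI.
Compatibility — zero rotation at each built-in end:
  3.833 M_A + 1.917 M_B = 1702
  1.917 M_A + 3.833 M_B = 1659
Solving the pair gives M_A = 303.4 kN·m and M_B = 281.2 kN·m (hogging).

M_A = 303.4 kN·m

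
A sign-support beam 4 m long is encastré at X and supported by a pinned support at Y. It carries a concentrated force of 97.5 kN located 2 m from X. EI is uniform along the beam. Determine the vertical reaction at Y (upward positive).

Remove the prop at Y; the released (primary) structure is a cantilever built in at X.
Free-end deflection of the primary structure under the applied loading (downward +):
  point load 97.5 at a = 2: Pa²(3L − a)/(6EI) = 650/EI
Flexibility coefficient — unit upward force at Y: δ_{YY} = L³/(3EI) = 21.33/EI.
The prop prevents deflection at Y: R_Y = δ_0/δ_{YY} = 650/21.33 = 30.47 kN.

R_Y = 30.47 kN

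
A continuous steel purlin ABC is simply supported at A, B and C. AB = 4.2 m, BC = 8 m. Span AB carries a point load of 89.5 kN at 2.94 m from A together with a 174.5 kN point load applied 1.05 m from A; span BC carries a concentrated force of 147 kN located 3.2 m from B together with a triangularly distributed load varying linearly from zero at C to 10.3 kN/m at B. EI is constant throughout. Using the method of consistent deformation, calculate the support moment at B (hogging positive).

M_B = 229.5 kN·m

Release continuity at B by inserting a hinge; the redundant is the internal moment M_B. The primary structure is two simply-supported spans AB and BC.
Discontinuity in slope at B on the released structure — sum the simple-span end rotations:
  span AB: point load 89.5 at a = 2.94: Pab(L + a)/(6LEI) = 93.94/EI
  span AB: point load 174.5 at a = 1.05: Pab(L + a)/(6LEI) = 120.2/EI
  span BC: point load 147 at a = 3.2: Pab(L + b)/(6LEI) = 602.1/EI
  span BC: triangular load, peak 10.3: w₀L³/(45EI) = 117.2/EI
  relative rotation θ_0 = (214.2 + 719.3)/EI = 933.5/EI
A unit hogging moment at B produces rotation L₁/(3EI) + L₂/(3EI) = 4.067/EI.
Compatibility: M_B·(L₁+L₂)/(3EI) = θ_0, giving M_B = 229.5 kN·m (hogging).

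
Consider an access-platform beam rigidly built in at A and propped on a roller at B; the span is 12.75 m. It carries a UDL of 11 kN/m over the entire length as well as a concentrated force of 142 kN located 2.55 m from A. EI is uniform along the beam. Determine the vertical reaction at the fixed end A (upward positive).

Release the roller at B. Primary structure: cantilever fixed at A.
Deflection at B on the released cantilever, summing each load's contribution:
  UDL 11: wL⁴/(8EI) = 36337/EI
  point load 142 at a = 2.55: Pa²(3L − a)/(6EI) = 5494/EI
  δ_0 = 41830/EI
Tip deflection under a unit load at B: L³/(3EI) = 690.9/EI.
Compatibility at B: δ_0 − R_B·δ_{BB} = 0, so R_B = 41830/690.9 = 60.55 kN.
Vertical equilibrium: R_A = ΣP − R_B = 282.2 − 60.55 = 221.7 kN.

R_A = 221.7 kN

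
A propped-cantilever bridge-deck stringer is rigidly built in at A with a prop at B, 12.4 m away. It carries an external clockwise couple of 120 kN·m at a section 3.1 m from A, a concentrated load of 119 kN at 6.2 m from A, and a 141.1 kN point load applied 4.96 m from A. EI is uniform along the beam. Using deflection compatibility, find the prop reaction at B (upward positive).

Release the roller at B. Primary structure: cantilever fixed at A.
Primary-structure tip deflection at B by superposition:
  clockwise couple 120 at a = 3.1: M₀a(2L − a)/(2EI) = 4036/EI
  point load 119 at a = 6.2: Pa²(3L − a)/(6EI) = 23634/EI
  point load 141.1 at a = 4.96: Pa²(3L − a)/(6EI) = 18652/EI
  δ_0 = 46323/EI
Tip deflection under a unit load at B: L³/(3EI) = 635.5/EI.
Compatibility at B: δ_0 − R_B·δ_{BB} = 0, so R_B = 46323/635.5 = 72.89 kN.

R_B = 72.89 kN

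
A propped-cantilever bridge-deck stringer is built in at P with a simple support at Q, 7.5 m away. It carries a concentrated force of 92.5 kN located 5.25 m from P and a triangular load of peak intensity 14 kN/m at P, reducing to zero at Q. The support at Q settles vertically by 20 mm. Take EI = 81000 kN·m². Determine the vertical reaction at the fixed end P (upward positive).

Remove the prop at Q; the released (primary) structure is a cantilever built in at P.
Primary-structure tip deflection at Q by superposition:
  point load 92.5 at a = 5.25: Pa²(3L − a)/(6EI) = 7330/EI
  triangular load, peak 14 at the fixed end: w₀L⁴/(30EI) = 1477/EI
  δ_0 = 8806/EI
Flexibility coefficient — unit upward force at Q: δ_{QQ} = L³/(3EI) = 140.6/EI.
With EI = 81000 kN·m²: δ_0 = 0.10872 m and δ_{QQ} = 0.001736 m/kN.
Compatibility — the beam at Q must follow the support down by 0.02 m: δ_0 − R_Q·δ_{QQ} = 0.02, so R_Q = (0.10872 − 0.02)/0.001736 = 51.1 kN.
Vertical equilibrium: R_P = ΣP − R_Q = 145 − 51.1 = 93.9 kN.

R_P = 93.9 kN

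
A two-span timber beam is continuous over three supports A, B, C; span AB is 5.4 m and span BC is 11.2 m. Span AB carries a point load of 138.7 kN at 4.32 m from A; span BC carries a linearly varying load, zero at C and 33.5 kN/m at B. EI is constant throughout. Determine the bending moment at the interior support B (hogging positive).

Insert a hinge at B; M_B is the redundant, and each span becomes simply supported.
Discontinuity in slope at B on the released structure — sum the simple-span end rotations:
  span AB: point load 138.7 at a = 4.32: Pab(L + a)/(6LEI) = 194.1/EI
  span BC: triangular load, peak 33.5: w₀L³/(45EI) = 1046/EI
  relative rotation θ_0 = (194.1 + 1046)/EI = 1240/EI
A unit hogging moment at B produces rotation L₁/(3EI) + L₂/(3EI) = 5.533/EI.
Slope continuity at B: θ_0 = M_B·5.533/EI, so M_B = 1240/5.533 = 224.1 kN·m (hogging).

M_B = 224.1 kN·m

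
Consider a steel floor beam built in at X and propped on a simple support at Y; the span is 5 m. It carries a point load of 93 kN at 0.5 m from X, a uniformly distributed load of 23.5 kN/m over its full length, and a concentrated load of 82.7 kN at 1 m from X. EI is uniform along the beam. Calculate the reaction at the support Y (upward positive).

R_Y = 50.04 kN

Remove the prop at Y; the released (primary) structure is a cantilever built in at X.
Downward deflection at the released point Y due to the loads:
  point load 93 at a = 0.5: Pa²(3L − a)/(6EI) = 56.19/EI
  UDL 23.5: wL⁴/(8EI) = 1836/EI
  point load 82.7 at a = 1: Pa²(3L − a)/(6EI) = 193/EI
  δ_0 = 2085/EI
Flexibility coefficient — unit upward force at Y: δ_{YY} = L³/(3EI) = 41.67/EI.
The prop prevents deflection at Y: R_Y = δ_0/δ_{YY} = 2085/41.67 = 50.04 kN.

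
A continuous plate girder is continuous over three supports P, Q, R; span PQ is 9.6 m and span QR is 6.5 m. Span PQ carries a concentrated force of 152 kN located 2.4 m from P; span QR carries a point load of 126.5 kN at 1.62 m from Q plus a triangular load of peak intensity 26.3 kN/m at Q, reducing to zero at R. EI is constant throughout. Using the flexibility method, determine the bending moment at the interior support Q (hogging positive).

Release continuity at Q by inserting a hinge; the redundant is the internal moment M_Q. The primary structure is two simply-supported spans PQ and QR.
Discontinuity in slope at Q on the released structure — sum the simple-span end rotations:
  span PQ: point load 152 at a = 2.4: Pab(L + a)/(6LEI) = 547.2/EI
  span QR: point load 126.5 at a = 1.62: Pab(L + b)/(6LEI) = 291.8/EI
  span QR: triangular load, peak 26.3: w₀L³/(45EI) = 160.5/EI
  relative rotation θ_0 = (547.2 + 452.3)/EI = 999.5/EI
A unit hogging moment at Q produces rotation L₁/(3EI) + L₂/(3EI) = 5.367/EI.
Slope continuity at Q: θ_0 = M_Q·5.367/EI, so M_Q = 999.5/5.367 = 186.2 kN·m (hogging).

M_Q = 186.2 kN·m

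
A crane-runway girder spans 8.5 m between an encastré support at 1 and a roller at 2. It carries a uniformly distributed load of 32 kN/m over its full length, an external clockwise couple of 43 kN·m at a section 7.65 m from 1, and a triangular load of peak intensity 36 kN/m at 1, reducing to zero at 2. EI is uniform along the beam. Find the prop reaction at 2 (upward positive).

Take the reaction at 2 as the redundant and release it; the primary structure is a cantilever fixed at 1.
Deflection at 2 on the released cantilever, summing each load's contribution:
  UDL 32: wL⁴/(8EI) = 20880/EI
  clockwise couple 43 at a = 7.65: M₀a(2L − a)/(2EI) = 1538/EI
  triangular load, peak 36 at the fixed end: w₀L⁴/(30EI) = 6264/EI
  δ_0 = 28682/EI
Tip deflection under a unit load at 2: L³/(3EI) = 204.7/EI.
Compatibility at 2: δ_0 − R_2·δ_{22} = 0, so R_2 = 28682/204.7 = 140.1 kN.

R_2 = 140.1 kN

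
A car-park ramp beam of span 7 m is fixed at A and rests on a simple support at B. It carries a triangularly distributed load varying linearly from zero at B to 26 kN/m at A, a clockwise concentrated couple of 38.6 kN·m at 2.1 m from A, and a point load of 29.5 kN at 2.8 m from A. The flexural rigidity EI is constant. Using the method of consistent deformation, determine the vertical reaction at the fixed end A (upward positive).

Release the roller at B. Primary structure: cantilever fixed at A.
Primary-structure tip deflection at B by superposition:
  triangular load, peak 26 at the fixed end: w₀L⁴/(30EI) = 2081/EI
  clockwise couple 38.6 at a = 2.1: M₀a(2L − a)/(2EI) = 482.3/EI
  point load 29.5 at a = 2.8: Pa²(3L − a)/(6EI) = 701.5/EI
  δ_0 = 3265/EI
Flexibility coefficient — unit upward force at B: δ_{BB} = L³/(3EI) = 114.3/EI.
Compatibility at B: δ_0 − R_B·δ_{BB} = 0, so R_B = 3265/114.3 = 28.55 kN.
Vertical equilibrium: R_A = ΣP − R_B = 120.5 − 28.55 = 91.95 kN.

R_A = 91.95 kN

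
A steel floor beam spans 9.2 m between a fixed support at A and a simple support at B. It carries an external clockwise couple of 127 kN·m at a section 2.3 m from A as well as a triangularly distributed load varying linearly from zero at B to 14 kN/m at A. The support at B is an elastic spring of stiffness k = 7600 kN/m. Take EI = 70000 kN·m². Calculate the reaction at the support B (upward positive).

R_B = 21.19 kN

Release the roller at B. Primary structure: cantilever fixed at A.
Primary-structure tip deflection at B by superposition:
  clockwise couple 127 at a = 2.3: M₀a(2L − a)/(2EI) = 2351/EI
  triangular load, peak 14 at the fixed end: w₀L⁴/(30EI) = 3343/EI
  δ_0 = 5695/EI
Tip deflection under a unit load at B: L³/(3EI) = 259.6/EI.
With EI = 70000 kN·m²: δ_0 = 0.081351 m and δ_{BB} = 0.003708 m/kN.
Compatibility — the spring shortens by R_B/k under the reaction it provides: δ_0 − R_B·δ_{BB} = R_B/k. With 1/k = 0.000132 m/kN, R_B = δ_0 / (δ_{BB} + 1/k) = 0.081351 / (0.003708 + 0.000132) = 21.19 kN.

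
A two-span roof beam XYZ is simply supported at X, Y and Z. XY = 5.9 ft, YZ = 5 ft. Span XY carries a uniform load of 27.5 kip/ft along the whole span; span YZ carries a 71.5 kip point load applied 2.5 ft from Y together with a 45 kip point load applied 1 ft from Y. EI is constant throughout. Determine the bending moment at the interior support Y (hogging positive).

M_Y = 110.4 kip·ft

Insert a hinge at Y; M_Y is the redundant, and each span becomes simply supported.
Discontinuity in slope at Y on the released structure — sum the simple-span end rotations:
  span XY: UDL 27.5: wL³/(24EI) = 235.3/EI
  span YZ: point load 71.5 at a = 2.5: Pab(L + b)/(6LEI) = 111.7/EI
  span YZ: point load 45 at a = 1: Pab(L + b)/(6LEI) = 54/EI
  relative rotation θ_0 = (235.3 + 165.7)/EI = 401/EI
A unit hogging moment at Y produces rotation L₁/(3EI) + L₂/(3EI) = 3.633/EI.
Compatibility: M_Y·(L₁+L₂)/(3EI) = θ_0, giving M_Y = 110.4 kip·ft (hogging).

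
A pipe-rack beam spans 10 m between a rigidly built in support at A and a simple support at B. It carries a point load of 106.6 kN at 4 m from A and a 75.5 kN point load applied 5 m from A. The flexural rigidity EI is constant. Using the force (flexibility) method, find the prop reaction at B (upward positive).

R_B = 45.77 kN

Remove the prop at B; the released (primary) structure is a cantilever built in at A.
Downward deflection at the released point B due to the loads:
  point load 106.6 at a = 4: Pa²(3L − a)/(6EI) = 7391/EI
  point load 75.5 at a = 5: Pa²(3L − a)/(6EI) = 7865/EI
  δ_0 = 15256/EI
Tip deflection under a unit load at B: L³/(3EI) = 333.3/EI.
Compatibility at B: δ_0 − R_B·δ_{BB} = 0, so R_B = 15256/333.3 = 45.77 kN.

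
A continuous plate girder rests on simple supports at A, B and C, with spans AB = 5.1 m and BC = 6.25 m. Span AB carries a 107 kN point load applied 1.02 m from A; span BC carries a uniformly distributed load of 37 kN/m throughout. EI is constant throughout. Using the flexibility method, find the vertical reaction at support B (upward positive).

R_B = 180.8 kN

Release continuity at B by inserting a hinge; the redundant is the internal moment M_B. The primary structure is two simply-supported spans AB and BC.
End slopes at the hinge B, treating each span as simply supported:
  span AB: point load 107 at a = 1.02: Pab(L + a)/(6LEI) = 89.06/EI
  span BC: UDL 37: wL³/(24EI) = 376.4/EI
  relative rotation θ_0 = (89.06 + 376.4)/EI = 465.4/EI
A unit hogging moment at B produces rotation L₁/(3EI) + L₂/(3EI) = 3.783/EI.
Slope continuity at B: θ_0 = M_B·3.783/EI, so M_B = 465.4/3.783 = 123 kN·m (hogging).
Span AB, ΣM about A with M_B applied at B: R_B^{AB}·5.1 = 109.1 + 123, so R_B^{AB} = 45.52 kN and R_A = 107 − 45.52 = 61.48 kN.
Span BC, ΣM about C: R_B^{BC}·6.25 = 722.7 + 123, so R_B^{BC} = 135.3 kN and R_C = 231.2 − 135.3 = 95.94 kN.
R_B = 45.52 + 135.3 = 180.8 kN.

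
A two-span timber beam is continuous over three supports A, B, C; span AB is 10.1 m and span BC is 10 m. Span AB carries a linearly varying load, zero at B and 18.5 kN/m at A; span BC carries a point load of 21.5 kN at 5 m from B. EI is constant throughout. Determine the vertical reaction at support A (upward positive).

Release continuity at B by inserting a hinge; the redundant is the internal moment M_B. The primary structure is two simply-supported spans AB and BC.
Rotations at B on the released spans (each span's end-slope, ×1/EI):
  span AB: triangular load, peak 18.5: 7w₀L³/(360EI) = 370.6/EI
  span BC: point load 21.5 at a = 5: Pab(L + b)/(6LEI) = 134.4/EI
  relative rotation θ_0 = (370.6 + 134.4)/EI = 505/EI
A unit hogging moment at B produces rotation L₁/(3EI) + L₂/(3EI) = 6.7/EI.
Compatibility: M_B·(L₁+L₂)/(3EI) = θ_0, giving M_B = 75.37 kN·m (hogging).
Span AB, ΣM about A with M_B applied at B: R_B^{AB}·10.1 = 314.5 + 75.37, so R_B^{AB} = 38.6 kN and R_A = 93.42 − 38.6 = 54.82 kN.

R_A = 54.82 kN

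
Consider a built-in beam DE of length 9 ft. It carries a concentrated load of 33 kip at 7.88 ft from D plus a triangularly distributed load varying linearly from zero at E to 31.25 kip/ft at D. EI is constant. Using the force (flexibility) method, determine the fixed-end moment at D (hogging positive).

M_D = 130.6 kip·ft

Release both end moments; the primary structure is a simply-supported span DE with redundants M_D and M_E.
Simple-span end rotations at D and E under the given loads:
  at D: point load 33 at a = 7.88: Pab(L + b)/(6LEI) = 54.58/EI
  at E: point load 33 at a = 7.88: Pab(L + a)/(6LEI) = 91.04/EI
  at D: triangular load, peak 31.25: w₀L³/(45EI) = 506.2/EI
  at E: triangular load, peak 31.25: 7w₀L³/(360EI) = 443/EI
  θ_D0 = 560.8/EI,  θ_E0 = 534/EI
Flexibility coefficients: a unit moment at one end gives L/(3EI) there and L/(6EI) at the far end, so f₁₁ = f₂₂ = 3/EI and f₁₂ = f₂₁ = 1.5/EI.
Compatibility — zero rotation at each built-in end:
  3 M_D + 1.5 M_E = 560.8
  1.5 M_D + 3 M_E = 534
Solving the pair gives M_D = 130.6 kip·ft and M_E = 112.7 kip·ft (hogging).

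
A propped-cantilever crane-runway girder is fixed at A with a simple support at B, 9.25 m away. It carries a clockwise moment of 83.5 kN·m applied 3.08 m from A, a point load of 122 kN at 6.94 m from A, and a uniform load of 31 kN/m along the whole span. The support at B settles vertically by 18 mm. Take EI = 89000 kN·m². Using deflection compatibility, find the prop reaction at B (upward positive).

R_B = 186.2 kN

Remove the prop at B; the released (primary) structure is a cantilever built in at A.
Free-end deflection of the primary structure under the applied loading (downward +):
  clockwise couple 83.5 at a = 3.08: M₀a(2L − a)/(2EI) = 1983/EI
  point load 122 at a = 6.94: Pa²(3L − a)/(6EI) = 20380/EI
  UDL 31: wL⁴/(8EI) = 28369/EI
  δ_0 = 50731/EI
Flexibility coefficient — unit upward force at B: δ_{BB} = L³/(3EI) = 263.8/EI.
With EI = 89000 kN·m²: δ_0 = 0.57001 m and δ_{BB} = 0.002964 m/kN.
Compatibility — the beam at B must follow the support down by 0.018 m: δ_0 − R_B·δ_{BB} = 0.018, so R_B = (0.57001 − 0.018)/0.002964 = 186.2 kN.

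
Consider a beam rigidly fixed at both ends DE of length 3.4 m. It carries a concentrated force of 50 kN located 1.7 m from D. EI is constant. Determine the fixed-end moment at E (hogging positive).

M_E = 21.25 kN·m

Take the two fixed-end moments M_D, M_E as redundants; the released structure is the simple span DE.
Simple-span end rotations at D and E under the given loads:
  at D: point load 50 at a = 1.7: Pab(L + b)/(6LEI) = 36.12/EI
  at E: point load 50 at a = 1.7: Pab(L + a)/(6LEI) = 36.12/EI
  θ_D0 = 36.12/EI,  θ_E0 = 36.12/EI
Flexibility coefficients: a unit moment at one end gives L/(3EI) there and L/(6EI) at the far end, so f₁₁ = f₂₂ = 1.133/EI and f₁₂ = f₂₁ = 0.5667/EI.
Compatibility — zero rotation at each built-in end:
  1.133 M_D + 0.5667 M_E = 36.12
  0.5667 M_D + 1.133 M_E = 36.12
Solving the pair gives M_D = 21.25 kN·m and M_E = 21.25 kN·m (hogging).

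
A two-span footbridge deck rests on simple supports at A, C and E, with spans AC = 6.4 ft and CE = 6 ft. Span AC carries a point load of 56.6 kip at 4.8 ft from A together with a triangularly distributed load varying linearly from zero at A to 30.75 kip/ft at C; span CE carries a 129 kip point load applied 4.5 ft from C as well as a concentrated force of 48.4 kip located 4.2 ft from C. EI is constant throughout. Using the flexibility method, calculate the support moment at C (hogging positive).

Take M_C as the redundant. Released structure: two simple spans AC and CE with a hinge at C.
Discontinuity in slope at C on the released structure — sum the simple-span end rotations:
  span AC: point load 56.6 at a = 4.8: Pab(L + a)/(6LEI) = 126.8/EI
  span AC: triangular load, peak 30.75: w₀L³/(45EI) = 179.1/EI
  span CE: point load 129 at a = 4.5: Pab(L + b)/(6LEI) = 181.4/EI
  span CE: point load 48.4 at a = 4.2: Pab(L + b)/(6LEI) = 79.28/EI
  relative rotation θ_0 = (305.9 + 260.7)/EI = 566.6/EI
A unit hogging moment at C produces rotation L₁/(3EI) + L₂/(3EI) = 4.133/EI.
Slope continuity at C: θ_0 = M_C·4.133/EI, so M_C = 566.6/4.133 = 137.1 kip·ft (hogging).

M_C = 137.1 kip·ft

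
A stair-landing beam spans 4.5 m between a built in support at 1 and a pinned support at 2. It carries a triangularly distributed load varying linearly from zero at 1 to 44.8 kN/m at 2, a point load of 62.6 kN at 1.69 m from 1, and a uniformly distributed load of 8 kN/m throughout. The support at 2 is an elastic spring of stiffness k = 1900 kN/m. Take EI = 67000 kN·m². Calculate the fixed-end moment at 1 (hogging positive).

Choose R_2 as the redundant. The primary structure is the cantilever fixed at 1.
Downward deflection at the released point 2 due to the loads:
  triangular load, peak 44.8 at the free end: 11w₀L⁴/(120EI) = 1684/EI
  point load 62.6 at a = 1.69: Pa²(3L − a)/(6EI) = 351.9/EI
  UDL 8: wL⁴/(8EI) = 410.1/EI
  δ_0 = 2446/EI
Tip deflection under a unit load at 2: L³/(3EI) = 30.38/EI.
With EI = 67000 kN·m²: δ_0 = 0.036507 m and δ_{22} = 0.000453 m/kN.
Compatibility — the spring shortens by R_2/k under the reaction it provides: δ_0 − R_2·δ_{22} = R_2/k. With 1/k = 0.000526 m/kN, R_2 = δ_0 / (δ_{22} + 1/k) = 0.036507 / (0.000453 + 0.000526) = 37.26 kN.
Moment equilibrium about 1: M_1 = Σ(load moments about 1) − R_2·L = 489.2 − 37.26×4.5 = 321.5 kN·m.

M_1 = 321.5 kN·m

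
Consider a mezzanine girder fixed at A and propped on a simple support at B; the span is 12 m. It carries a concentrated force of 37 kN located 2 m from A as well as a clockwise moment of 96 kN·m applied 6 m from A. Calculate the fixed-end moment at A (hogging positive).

Take the reaction at B as the redundant and release it; the primary structure is a cantilever fixed at A.
Downward deflection at the released point B due to the loads:
  point load 37 at a = 2: Pa²(3L − a)/(6EI) = 838.7/EI
  clockwise couple 96 at a = 6: M₀a(2L − a)/(2EI) = 5184/EI
  δ_0 = 6023/EI
Flexibility coefficient — unit upward force at B: δ_{BB} = L³/(3EI) = 576/EI.
Compatibility at B: δ_0 − R_B·δ_{BB} = 0, so R_B = 6023/576 = 10.46 kN.
Moment equilibrium about A: M_A = Σ(load moments about A) − R_B·L = 170 − 10.46×12 = 44.53 kN·m.

M_A = 44.53 kN·m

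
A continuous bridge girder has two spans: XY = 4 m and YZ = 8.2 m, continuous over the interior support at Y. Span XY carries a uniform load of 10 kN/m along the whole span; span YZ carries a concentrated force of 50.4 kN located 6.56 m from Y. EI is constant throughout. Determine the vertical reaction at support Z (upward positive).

Release continuity at Y by inserting a hinge; the redundant is the internal moment M_Y. The primary structure is two simply-supported spans XY and YZ.
Discontinuity in slope at Y on the released structure — sum the simple-span end rotations:
  span XY: UDL 10: wL³/(24EI) = 26.67/EI
  span YZ: point load 50.4 at a = 6.56: Pab(L + b)/(6LEI) = 108.4/EI
  relative rotation θ_0 = (26.67 + 108.4)/EI = 135.1/EI
A unit hogging moment at Y produces rotation L₁/(3EI) + L₂/(3EI) = 4.067/EI.
Compatibility: M_Y·(L₁+L₂)/(3EI) = θ_0, giving M_Y = 33.22 kN·m (hogging).
Span YZ, ΣM about Z: R_Y^{YZ}·8.2 = 82.66 + 33.22, so R_Y^{YZ} = 14.13 kN and R_Z = 50.4 − 14.13 = 36.27 kN.

R_Z = 36.27 kN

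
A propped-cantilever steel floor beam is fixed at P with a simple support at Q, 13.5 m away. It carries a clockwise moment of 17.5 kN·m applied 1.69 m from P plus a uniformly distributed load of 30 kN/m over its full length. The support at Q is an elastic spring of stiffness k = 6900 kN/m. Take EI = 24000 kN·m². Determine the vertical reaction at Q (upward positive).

R_Q = 151.7 kN

Remove the prop at Q; the released (primary) structure is a cantilever built in at P.
Free-end deflection of the primary structure under the applied loading (downward +):
  clockwise couple 17.5 at a = 1.69: M₀a(2L − a)/(2EI) = 374.3/EI
  UDL 30: wL⁴/(8EI) = 124556/EI
  δ_0 = 124931/EI
Flexibility coefficient — unit upward force at Q: δ_{QQ} = L³/(3EI) = 820.1/EI.
With EI = 24000 kN·m²: δ_0 = 5.2054 m and δ_{QQ} = 0.034172 m/kN.
Compatibility — the spring shortens by R_Q/k under the reaction it provides: δ_0 − R_Q·δ_{QQ} = R_Q/k. With 1/k = 0.000145 m/kN, R_Q = δ_0 / (δ_{QQ} + 1/k) = 5.2054 / (0.034172 + 0.000145) = 151.7 kN.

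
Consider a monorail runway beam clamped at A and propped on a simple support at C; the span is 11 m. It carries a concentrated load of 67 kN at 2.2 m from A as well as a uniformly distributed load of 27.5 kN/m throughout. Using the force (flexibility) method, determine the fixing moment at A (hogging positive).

M_A = 522.1 kN·m

Choose R_C as the redundant. The primary structure is the cantilever fixed at A.
Free-end deflection of the primary structure under the applied loading (downward +):
  point load 67 at a = 2.2: Pa²(3L − a)/(6EI) = 1665/EI
  UDL 27.5: wL⁴/(8EI) = 50328/EI
  δ_0 = 51993/EI
Flexibility coefficient — unit upward force at C: δ_{CC} = L³/(3EI) = 443.7/EI.
Compatibility at C: δ_0 − R_C·δ_{CC} = 0, so R_C = 51993/443.7 = 117.2 kN.
Moment equilibrium about A: M_A = Σ(load moments about A) − R_C·L = 1811 − 117.2×11 = 522.1 kN·m.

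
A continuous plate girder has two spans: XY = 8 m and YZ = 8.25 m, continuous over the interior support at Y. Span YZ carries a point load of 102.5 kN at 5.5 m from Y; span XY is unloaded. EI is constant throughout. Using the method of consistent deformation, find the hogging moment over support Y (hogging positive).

M_Y = 63.6 kN·m

Insert a hinge at Y; M_Y is the redundant, and each span becomes simply supported.
Rotations at Y on the released spans (each span's end-slope, ×1/EI):
  span YZ: point load 102.5 at a = 5.5: Pab(L + b)/(6LEI) = 344.5/EI
  relative rotation θ_0 = (0 + 344.5)/EI = 344.5/EI
A unit hogging moment at Y produces rotation L₁/(3EI) + L₂/(3EI) = 5.417/EI.
Compatibility: M_Y·(L₁+L₂)/(3EI) = θ_0, giving M_Y = 63.6 kN·m (hogging).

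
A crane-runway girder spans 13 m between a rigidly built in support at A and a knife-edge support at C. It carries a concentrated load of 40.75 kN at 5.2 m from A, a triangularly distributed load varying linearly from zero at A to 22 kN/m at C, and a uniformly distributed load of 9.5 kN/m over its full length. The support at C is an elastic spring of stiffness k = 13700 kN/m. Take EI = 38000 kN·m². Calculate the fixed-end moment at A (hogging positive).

Remove the prop at C; the released (primary) structure is a cantilever built in at A.
Free-end deflection of the primary structure under the applied loading (downward +):
  point load 40.75 at a = 5.2: Pa²(3L − a)/(6EI) = 6207/EI
  triangular load, peak 22 at the free end: 11w₀L⁴/(120EI) = 57598/EI
  UDL 9.5: wL⁴/(8EI) = 33916/EI
  δ_0 = 97721/EI
Tip deflection under a unit load at C: L³/(3EI) = 732.3/EI.
With EI = 38000 kN·m²: δ_0 = 2.5716 m and δ_{CC} = 0.019272 m/kN.
Compatibility — the spring shortens by R_C/k under the reaction it provides: δ_0 − R_C·δ_{CC} = R_C/k. With 1/k = 0.000073 m/kN, R_C = δ_0 / (δ_{CC} + 1/k) = 2.5716 / (0.019272 + 0.000073) = 132.9 kN.
Moment equilibrium about A: M_A = Σ(load moments about A) − R_C·L = 2254 − 132.9×13 = 525.8 kN·m.

M_A = 525.8 kN·m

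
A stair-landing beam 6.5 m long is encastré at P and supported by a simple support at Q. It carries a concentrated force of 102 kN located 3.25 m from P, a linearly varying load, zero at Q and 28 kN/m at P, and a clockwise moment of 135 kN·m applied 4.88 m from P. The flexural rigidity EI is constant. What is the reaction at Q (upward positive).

R_Q = 79.29 kN

Take the reaction at Q as the redundant and release it; the primary structure is a cantilever fixed at P.
Primary-structure tip deflection at Q by superposition:
  point load 102 at a = 3.25: Pa²(3L − a)/(6EI) = 2918/EI
  triangular load, peak 28 at the fixed end: w₀L⁴/(30EI) = 1666/EI
  clockwise couple 135 at a = 4.88: M₀a(2L − a)/(2EI) = 2675/EI
  δ_0 = 7259/EI
Tip deflection under a unit load at Q: L³/(3EI) = 91.54/EI.
The prop prevents deflection at Q: R_Q = δ_0/δ_{QQ} = 7259/91.54 = 79.29 kN.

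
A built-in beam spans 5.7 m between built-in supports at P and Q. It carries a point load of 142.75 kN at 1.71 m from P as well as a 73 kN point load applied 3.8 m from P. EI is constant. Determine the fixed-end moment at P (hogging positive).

M_P = 150.4 kN·m

Release both end moments; the primary structure is a simply-supported span PQ with redundants M_P and M_Q.
End rotations of the released simple span under the applied load (×1/EI):
  at P: point load 142.75 at a = 1.71: Pab(L + b)/(6LEI) = 276/EI
  at Q: point load 142.75 at a = 1.71: Pab(L + a)/(6LEI) = 211/EI
  at P: point load 73 at a = 3.8: Pab(L + b)/(6LEI) = 117.1/EI
  at Q: point load 73 at a = 3.8: Pab(L + a)/(6LEI) = 146.4/EI
  θ_P0 = 393.1/EI,  θ_Q0 = 357.4/EI
Flexibility coefficients: a unit moment at one end gives L/(3EI) there and L/(6EI) at the far end, so f₁₁ = f₂₂ = 1.9/EI and f₁₂ = f₂₁ = 0.95/EI.
Compatibility — zero rotation at each built-in end:
  1.9 M_P + 0.95 M_Q = 393.1
  0.95 M_P + 1.9 M_Q = 357.4
Solving the pair gives M_P = 150.4 kN·m and M_Q = 112.9 kN·m (hogging).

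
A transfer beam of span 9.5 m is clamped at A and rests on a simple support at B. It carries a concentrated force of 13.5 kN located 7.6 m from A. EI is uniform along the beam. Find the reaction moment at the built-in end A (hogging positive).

M_A = 12.31 kN·m

Choose R_B as the redundant. The primary structure is the cantilever fixed at A.
Downward deflection at the released point B due to the loads:
  point load 13.5 at a = 7.6: Pa²(3L − a)/(6EI) = 2716/EI
Flexibility coefficient — unit upward force at B: δ_{BB} = L³/(3EI) = 285.8/EI.
Compatibility at B: δ_0 − R_B·δ_{BB} = 0, so R_B = 2716/285.8 = 9.504 kN.
Moment equilibrium about A: M_A = Σ(load moments about A) − R_B·L = 102.6 − 9.504×9.5 = 12.31 kN·m.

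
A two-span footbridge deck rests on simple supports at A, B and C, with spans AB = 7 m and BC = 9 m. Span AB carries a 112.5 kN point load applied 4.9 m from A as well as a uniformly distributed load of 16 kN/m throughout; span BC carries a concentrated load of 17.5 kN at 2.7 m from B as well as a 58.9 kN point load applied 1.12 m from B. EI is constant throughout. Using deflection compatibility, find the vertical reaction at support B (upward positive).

Release continuity at B by inserting a hinge; the redundant is the internal moment M_B. The primary structure is two simply-supported spans AB and BC.
Discontinuity in slope at B on the released structure — sum the simple-span end rotations:
  span AB: point load 112.5 at a = 4.9: Pab(L + a)/(6LEI) = 328/EI
  span AB: UDL 16: wL³/(24EI) = 228.7/EI
  span BC: point load 17.5 at a = 2.7: Pab(L + b)/(6LEI) = 84.34/EI
  span BC: point load 58.9 at a = 1.12: Pab(L + b)/(6LEI) = 162.5/EI
  relative rotation θ_0 = (556.7 + 246.8)/EI = 803.5/EI
A unit hogging moment at B produces rotation L₁/(3EI) + L₂/(3EI) = 5.333/EI.
Slope continuity at B: θ_0 = M_B·5.333/EI, so M_B = 803.5/5.333 = 150.7 kN·m (hogging).
Span AB, ΣM about A with M_B applied at B: R_B^{AB}·7 = 943.2 + 150.7, so R_B^{AB} = 156.3 kN and R_A = 224.5 − 156.3 = 68.23 kN.
Span BC, ΣM about C: R_B^{BC}·9 = 574.4 + 150.7, so R_B^{BC} = 80.56 kN and R_C = 76.4 − 80.56 = -4.16 kN.
R_B = 156.3 + 80.56 = 236.8 kN.

R_B = 236.8 kN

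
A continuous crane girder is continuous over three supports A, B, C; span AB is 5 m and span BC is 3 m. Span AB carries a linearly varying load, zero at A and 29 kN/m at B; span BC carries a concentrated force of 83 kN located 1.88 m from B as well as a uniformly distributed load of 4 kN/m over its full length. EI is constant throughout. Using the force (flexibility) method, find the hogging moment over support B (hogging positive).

Take M_B as the redundant. Released structure: two simple spans AB and BC with a hinge at B.
End slopes at the hinge B, treating each span as simply supported:
  span AB: triangular load, peak 29: w₀L³/(45EI) = 80.56/EI
  span BC: point load 83 at a = 1.88: Pab(L + b)/(6LEI) = 40/EI
  span BC: UDL 4: wL³/(24EI) = 4.5/EI
  relative rotation θ_0 = (80.56 + 44.5)/EI = 125.1/EI
A unit hogging moment at B produces rotation L₁/(3EI) + L₂/(3EI) = 2.667/EI.
Compatibility: M_B·(L₁+L₂)/(3EI) = θ_0, giving M_B = 46.9 kN·m (hogging).

M_B = 46.9 kN·m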